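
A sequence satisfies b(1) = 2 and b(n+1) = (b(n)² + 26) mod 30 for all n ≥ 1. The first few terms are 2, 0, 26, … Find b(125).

20

Listing terms: b(1) = 2,  b(2) = 0,  b(3) = 26,  b(4) = 12,  b(5) = 20,  b(6) = 6,  b(7) = 2.
The sequence repeats with period 6.
So b(125) = b(1 + ((125-1) mod 6)) = b(5) = 20.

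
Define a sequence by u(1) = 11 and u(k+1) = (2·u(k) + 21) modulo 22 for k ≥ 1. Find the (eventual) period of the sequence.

10

Listing terms: u(1) = 11, u(2) = 21, u(3) = 19, u(4) = 15, u(5) = 7, u(6) = 13, u(7) = 3, u(8) = 5, u(9) = 9, u(10) = 17, u(11) = 11.
The sequence repeats with period 10.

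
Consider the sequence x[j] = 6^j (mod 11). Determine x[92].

We have x[0] = 1, x[1] = 6, x[2] = 3, x[3] = 7, x[4] = 9, x[5] = 10, x[6] = 5, x[7] = 8, x[8] = 4, x[9] = 2, x[10] = 1.
Since x[10] = x[0] = 1, the sequence is periodic with period 10.
(92 - 0) mod 10 = 2, so x[92] = x[2] = 3.

3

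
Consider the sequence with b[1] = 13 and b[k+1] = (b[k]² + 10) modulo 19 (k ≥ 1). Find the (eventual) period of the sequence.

Computing terms: b[1] = 13,  b[2] = 8,  b[3] = 17,  b[4] = 14,  b[5] = 16,  b[6] = 0,  b[7] = 10,  b[8] = 15,  b[9] = 7,  b[10] = 2,  b[11] = 14.
Since b[11] = b[4] = 14, the sequence is eventually periodic: after a pre-period of length 3 it cycles with period 7.

7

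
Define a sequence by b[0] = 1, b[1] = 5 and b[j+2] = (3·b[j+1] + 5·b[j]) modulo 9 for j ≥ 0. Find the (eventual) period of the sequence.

Computing terms: b[0] = 1,  b[1] = 5,  b[2] = 2,  b[3] = 4,  b[4] = 4,  b[5] = 5,  b[6] = 8,  b[7] = 4,  b[8] = 7,  b[9] = 5,  b[10] = 5,  b[11] = 4,  b[12] = 1,  b[13] = 5.
The sequence repeats with period 12.

12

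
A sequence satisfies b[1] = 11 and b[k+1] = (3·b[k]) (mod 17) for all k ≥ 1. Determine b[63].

Listing terms: b[1] = 11, b[2] = 16, b[3] = 14, b[4] = 8, b[5] = 7, b[6] = 4, b[7] = 12, b[8] = 2, b[9] = 6, b[10] = 1, b[11] = 3, b[12] = 9, b[13] = 10, b[14] = 13, b[15] = 5, b[16] = 15, b[17] = 11.
Since b[17] = b[1] = 11, the sequence is periodic with period 16.
So b[63] = b[1 + ((63-1) mod 16)] = b[15] = 5.

5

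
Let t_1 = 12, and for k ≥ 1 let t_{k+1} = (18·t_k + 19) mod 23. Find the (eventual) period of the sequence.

Listing terms: t_1 = 12,  t_2 = 5,  t_3 = 17,  t_4 = 3,  t_5 = 4,  t_6 = 22,  t_7 = 1,  t_8 = 14,  t_9 = 18,  t_{10} = 21,  t_{11} = 6,  t_{12} = 12.
Since t_{12} = t_1 = 12, the sequence is periodic with period 11.

11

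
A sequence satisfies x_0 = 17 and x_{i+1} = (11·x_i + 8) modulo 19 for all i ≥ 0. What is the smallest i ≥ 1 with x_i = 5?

x_0 = 17, x_1 = 5, x_2 = 6, x_3 = 17.
Since x_3 = x_0 = 17, the sequence is periodic with period 3.
The value 5 first appears (with i ≥ 1) at x_1.

1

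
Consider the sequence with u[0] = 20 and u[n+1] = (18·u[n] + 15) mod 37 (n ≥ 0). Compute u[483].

u[0] = 20, u[1] = 5, u[2] = 31, u[3] = 18, u[4] = 6, u[5] = 12, u[6] = 9, u[7] = 29, u[8] = 19, u[9] = 24, u[10] = 3, u[11] = 32, u[12] = 36, u[13] = 34, u[14] = 35, u[15] = 16, u[16] = 7, u[17] = 30, u[18] = 0, u[19] = 15, u[20] = 26, u[21] = 2, u[22] = 14, u[23] = 8, u[24] = 11, u[25] = 28, u[26] = 1, u[27] = 33, u[28] = 17, u[29] = 25, u[30] = 21, u[31] = 23, u[32] = 22, u[33] = 4, u[34] = 13, u[35] = 27, u[36] = 20.
Since u[36] = u[0] = 20, the sequence is periodic with period 36.
(483 - 0) mod 36 = 15, so u[483] = u[15] = 16.

16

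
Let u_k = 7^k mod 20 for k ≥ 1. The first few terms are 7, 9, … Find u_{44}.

Computing terms: u_1 = 7, u_2 = 9, u_3 = 3, u_4 = 1, u_5 = 7.
The sequence repeats with period 4.
So u_{44} = u_{1 + ((44-1) mod 4)} = u_4 = 1.

1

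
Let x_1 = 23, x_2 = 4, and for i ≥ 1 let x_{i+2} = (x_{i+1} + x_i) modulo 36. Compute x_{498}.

We have x_1 = 23; x_2 = 4; x_3 = 27; x_4 = 31; x_5 = 22; x_6 = 17; x_7 = 3; x_8 = 20; x_9 = 23; x_{10} = 7; x_{11} = 30; x_{12} = 1; x_{13} = 31; x_{14} = 32; x_{15} = 27; x_{16} = 23; x_{17} = 14; x_{18} = 1; x_{19} = 15; x_{20} = 16; x_{21} = 31; x_{22} = 11; x_{23} = 6; x_{24} = 17; x_{25} = 23; x_{26} = 4.
The sequence repeats with period 24.
(498 - 1) mod 24 = 17, so x_{498} = x_{18} = 1.

1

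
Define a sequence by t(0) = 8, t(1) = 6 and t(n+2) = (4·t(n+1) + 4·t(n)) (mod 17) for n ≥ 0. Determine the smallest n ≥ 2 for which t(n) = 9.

Listing terms: t(0) = 8,  t(1) = 6,  t(2) = 5,  t(3) = 10,  t(4) = 9,  t(5) = 8,  t(6) = 0,  t(7) = 15,  t(8) = 9,  t(9) = 11,  t(10) = 12,  t(11) = 7,  t(12) = 8,  t(13) = 9,  t(14) = 0,  t(15) = 2,  t(16) = 8,  t(17) = 6.
Since (t(16), t(17)) = (t(0), t(1)) = (8, 6) (two consecutive terms determine the rest), the sequence is periodic with period 16.
The value 9 first appears (with n ≥ 2) at t(4).

4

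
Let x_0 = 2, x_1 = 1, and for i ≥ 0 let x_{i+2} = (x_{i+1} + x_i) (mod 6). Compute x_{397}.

x_0 = 2, x_1 = 1, x_2 = 3, x_3 = 4, x_4 = 1, x_5 = 5, x_6 = 0, x_7 = 5, x_8 = 5, x_9 = 4, x_{10} = 3, x_{11} = 1, x_{12} = 4, x_{13} = 5, x_{14} = 3, x_{15} = 2, x_{16} = 5, x_{17} = 1, x_{18} = 0, x_{19} = 1, x_{20} = 1, x_{21} = 2, x_{22} = 3, x_{23} = 5, x_{24} = 2, x_{25} = 1.
Since (x_{24}, x_{25}) = (x_0, x_1) = (2, 1) (two consecutive terms determine the rest), the sequence is periodic with period 24.
(397 - 0) mod 24 = 13, so x_{397} = x_{13} = 5.

5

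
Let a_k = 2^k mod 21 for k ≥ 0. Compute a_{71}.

We have a_0 = 1, a_1 = 2, a_2 = 4, a_3 = 8, a_4 = 16, a_5 = 11, a_6 = 1.
The sequence repeats with period 6.
So a_{71} = a_{0 + ((71-0) mod 6)} = a_5 = 11.

11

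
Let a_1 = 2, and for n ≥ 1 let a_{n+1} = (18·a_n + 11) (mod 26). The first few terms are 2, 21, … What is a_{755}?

We have a_1 = 2, a_2 = 21, a_3 = 25, a_4 = 19, a_5 = 15, a_6 = 21.
Since a_6 = a_2 = 21, the sequence is eventually periodic: after a pre-period of length 1 it cycles with period 4.
For n ≥ 2, a_n depends only on (n - 2) mod 4. (755 - 2) mod 4 = 1, so a_{755} = a_3 = 25.

25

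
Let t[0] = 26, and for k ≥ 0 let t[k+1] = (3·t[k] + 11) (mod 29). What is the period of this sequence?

28

Listing terms: t[0] = 26, t[1] = 2, t[2] = 17, t[3] = 4, t[4] = 23, t[5] = 22, t[6] = 19, t[7] = 10, t[8] = 12, t[9] = 18, t[10] = 7, t[11] = 3, t[12] = 20, t[13] = 13, t[14] = 21, t[15] = 16, t[16] = 1, t[17] = 14, t[18] = 24, t[19] = 25, t[20] = 28, t[21] = 8, t[22] = 6, t[23] = 0, t[24] = 11, t[25] = 15, t[26] = 27, t[27] = 5, t[28] = 26.
Since t[28] = t[0] = 26, the sequence is periodic with period 28.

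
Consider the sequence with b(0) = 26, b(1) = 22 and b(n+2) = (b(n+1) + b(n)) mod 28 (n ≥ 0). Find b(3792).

26

We have b(0) = 26; b(1) = 22; b(2) = 20; b(3) = 14; b(4) = 6; b(5) = 20; b(6) = 26; b(7) = 18; b(8) = 16; b(9) = 6; b(10) = 22; b(11) = 0; b(12) = 22; b(13) = 22; b(14) = 16; b(15) = 10; b(16) = 26; b(17) = 8; b(18) = 6; b(19) = 14; b(20) = 20; b(21) = 6; b(22) = 26; b(23) = 4; b(24) = 2; b(25) = 6; b(26) = 8; b(27) = 14; b(28) = 22; b(29) = 8; b(30) = 2; b(31) = 10; b(32) = 12; b(33) = 22; b(34) = 6; b(35) = 0; b(36) = 6; b(37) = 6; b(38) = 12; b(39) = 18; b(40) = 2; b(41) = 20; b(42) = 22; b(43) = 14; b(44) = 8; b(45) = 22; b(46) = 2; b(47) = 24; b(48) = 26; b(49) = 22.
Since (b(48), b(49)) = (b(0), b(1)) = (26, 22) (two consecutive terms determine the rest), the sequence is periodic with period 48.
So b(3792) = b(0 + ((3792-0) mod 48)) = b(0) = 26.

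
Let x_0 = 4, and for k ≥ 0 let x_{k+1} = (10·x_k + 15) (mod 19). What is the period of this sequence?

18

Listing terms: x_0 = 4,  x_1 = 17,  x_2 = 14,  x_3 = 3,  x_4 = 7,  x_5 = 9,  x_6 = 10,  x_7 = 1,  x_8 = 6,  x_9 = 18,  x_{10} = 5,  x_{11} = 8,  x_{12} = 0,  x_{13} = 15,  x_{14} = 13,  x_{15} = 12,  x_{16} = 2,  x_{17} = 16,  x_{18} = 4.
Since x_{18} = x_0 = 4, the sequence is periodic with period 18.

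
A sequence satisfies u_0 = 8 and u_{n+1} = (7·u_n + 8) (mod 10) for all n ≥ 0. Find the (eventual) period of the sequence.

4

Computing terms: u_0 = 8; u_1 = 4; u_2 = 6; u_3 = 0; u_4 = 8.
Since u_4 = u_0 = 8, the sequence is periodic with period 4.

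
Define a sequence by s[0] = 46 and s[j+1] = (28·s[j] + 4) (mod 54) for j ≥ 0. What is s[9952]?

Computing terms: s[0] = 46, s[1] = 50, s[2] = 0, s[3] = 4, s[4] = 8, s[5] = 12, s[6] = 16, s[7] = 20, s[8] = 24, s[9] = 28, s[10] = 32, s[11] = 36, s[12] = 40, s[13] = 44, s[14] = 48, s[15] = 52, s[16] = 2, s[17] = 6, s[18] = 10, s[19] = 14, s[20] = 18, s[21] = 22, s[22] = 26, s[23] = 30, s[24] = 34, s[25] = 38, s[26] = 42, s[27] = 46.
The sequence repeats with period 27.
So s[9952] = s[0 + ((9952-0) mod 27)] = s[16] = 2.

2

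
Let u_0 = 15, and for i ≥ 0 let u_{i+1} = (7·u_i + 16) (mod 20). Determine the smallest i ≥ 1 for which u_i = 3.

2

We have u_0 = 15, u_1 = 1, u_2 = 3, u_3 = 17, u_4 = 15.
Since u_4 = u_0 = 15, the sequence is periodic with period 4.
The value 3 first appears (with i ≥ 1) at u_2.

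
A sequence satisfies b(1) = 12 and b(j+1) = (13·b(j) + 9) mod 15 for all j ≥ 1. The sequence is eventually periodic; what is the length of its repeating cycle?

4

We have b(1) = 12,  b(2) = 0,  b(3) = 9,  b(4) = 6,  b(5) = 12.
Since b(5) = b(1) = 12, the sequence is periodic with period 4.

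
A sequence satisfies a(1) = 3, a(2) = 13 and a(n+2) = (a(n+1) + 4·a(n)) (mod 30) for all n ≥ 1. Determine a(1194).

25

Computing terms: a(1) = 3, a(2) = 13, a(3) = 25, a(4) = 17, a(5) = 27, a(6) = 5, a(7) = 23, a(8) = 13, a(9) = 15, a(10) = 7, a(11) = 7, a(12) = 5, a(13) = 3, a(14) = 23, a(15) = 5, a(16) = 7, a(17) = 27, a(18) = 25, a(19) = 13, a(20) = 23, a(21) = 15, a(22) = 17, a(23) = 17, a(24) = 25, a(25) = 3, a(26) = 13.
The sequence repeats with period 24.
(1194 - 1) mod 24 = 17, so a(1194) = a(18) = 25.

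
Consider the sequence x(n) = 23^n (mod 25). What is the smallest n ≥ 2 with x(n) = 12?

x(1) = 23; x(2) = 4; x(3) = 17; x(4) = 16; x(5) = 18; x(6) = 14; x(7) = 22; x(8) = 6; x(9) = 13; x(10) = 24; x(11) = 2; x(12) = 21; x(13) = 8; x(14) = 9; x(15) = 7; x(16) = 11; x(17) = 3; x(18) = 19; x(19) = 12; x(20) = 1; x(21) = 23.
Since x(21) = x(1) = 23, the sequence is periodic with period 20.
The value 12 first appears (with n ≥ 2) at x(19).

19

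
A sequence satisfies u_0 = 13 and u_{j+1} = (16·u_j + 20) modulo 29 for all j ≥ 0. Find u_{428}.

25

Computing terms: u_0 = 13; u_1 = 25; u_2 = 14; u_3 = 12; u_4 = 9; u_5 = 19; u_6 = 5; u_7 = 13.
Since u_7 = u_0 = 13, the sequence is periodic with period 7.
So u_{428} = u_{0 + ((428-0) mod 7)} = u_1 = 25.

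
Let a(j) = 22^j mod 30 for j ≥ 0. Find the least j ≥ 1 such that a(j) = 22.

Listing terms: a(0) = 1; a(1) = 22; a(2) = 4; a(3) = 28; a(4) = 16; a(5) = 22.
Since a(5) = a(1) = 22, the sequence is eventually periodic: after a pre-period of length 1 it cycles with period 4.
The value 22 first appears (with j ≥ 1) at a(1).

1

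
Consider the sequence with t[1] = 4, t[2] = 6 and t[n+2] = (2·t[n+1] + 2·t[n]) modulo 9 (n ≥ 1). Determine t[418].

We have t[1] = 4, t[2] = 6, t[3] = 2, t[4] = 7, t[5] = 0, t[6] = 5, t[7] = 1, t[8] = 3, t[9] = 8, t[10] = 4, t[11] = 6.
Since (t[10], t[11]) = (t[1], t[2]) = (4, 6) (two consecutive terms determine the rest), the sequence is periodic with period 9.
So t[418] = t[1 + ((418-1) mod 9)] = t[4] = 7.

7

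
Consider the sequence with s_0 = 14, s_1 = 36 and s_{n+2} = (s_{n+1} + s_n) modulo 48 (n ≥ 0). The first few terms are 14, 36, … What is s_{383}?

22

Listing terms: s_0 = 14; s_1 = 36; s_2 = 2; s_3 = 38; s_4 = 40; s_5 = 30; s_6 = 22; s_7 = 4; s_8 = 26; s_9 = 30; s_{10} = 8; s_{11} = 38; s_{12} = 46; s_{13} = 36; s_{14} = 34; s_{15} = 22; s_{16} = 8; s_{17} = 30; s_{18} = 38; s_{19} = 20; s_{20} = 10; s_{21} = 30; s_{22} = 40; s_{23} = 22; s_{24} = 14; s_{25} = 36.
Since (s_{24}, s_{25}) = (s_0, s_1) = (14, 36) (two consecutive terms determine the rest), the sequence is periodic with period 24.
(383 - 0) mod 24 = 23, so s_{383} = s_{23} = 22.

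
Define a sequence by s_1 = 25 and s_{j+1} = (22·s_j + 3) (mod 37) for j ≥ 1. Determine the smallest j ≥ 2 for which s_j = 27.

We have s_1 = 25; s_2 = 35; s_3 = 33; s_4 = 26; s_5 = 20; s_6 = 36; s_7 = 18; s_8 = 29; s_9 = 12; s_{10} = 8; s_{11} = 31; s_{12} = 19; s_{13} = 14; s_{14} = 15; s_{15} = 0; s_{16} = 3; s_{17} = 32; s_{18} = 4; s_{19} = 17; s_{20} = 7; s_{21} = 9; s_{22} = 16; s_{23} = 22; s_{24} = 6; s_{25} = 24; s_{26} = 13; s_{27} = 30; s_{28} = 34; s_{29} = 11; s_{30} = 23; s_{31} = 28; s_{32} = 27; s_{33} = 5; s_{34} = 2; s_{35} = 10; s_{36} = 1; s_{37} = 25.
The sequence repeats with period 36.
The value 27 first appears (with j ≥ 2) at s_{32}.

32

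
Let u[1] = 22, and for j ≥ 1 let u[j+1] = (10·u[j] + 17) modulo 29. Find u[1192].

We have u[1] = 22,  u[2] = 5,  u[3] = 9,  u[4] = 20,  u[5] = 14,  u[6] = 12,  u[7] = 21,  u[8] = 24,  u[9] = 25,  u[10] = 6,  u[11] = 19,  u[12] = 4,  u[13] = 28,  u[14] = 7,  u[15] = 0,  u[16] = 17,  u[17] = 13,  u[18] = 2,  u[19] = 8,  u[20] = 10,  u[21] = 1,  u[22] = 27,  u[23] = 26,  u[24] = 16,  u[25] = 3,  u[26] = 18,  u[27] = 23,  u[28] = 15,  u[29] = 22.
Since u[29] = u[1] = 22, the sequence is periodic with period 28.
So u[1192] = u[1 + ((1192-1) mod 28)] = u[16] = 17.

17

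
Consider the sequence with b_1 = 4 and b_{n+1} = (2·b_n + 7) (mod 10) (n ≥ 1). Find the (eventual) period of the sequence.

We have b_1 = 4, b_2 = 5, b_3 = 7, b_4 = 1, b_5 = 9, b_6 = 5.
Since b_6 = b_2 = 5, the sequence is eventually periodic: after a pre-period of length 1 it cycles with period 4.

4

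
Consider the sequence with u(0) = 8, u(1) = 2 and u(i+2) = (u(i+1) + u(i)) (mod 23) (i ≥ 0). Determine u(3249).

Listing terms: u(0) = 8; u(1) = 2; u(2) = 10; u(3) = 12; u(4) = 22; u(5) = 11; u(6) = 10; u(7) = 21; u(8) = 8; u(9) = 6; u(10) = 14; u(11) = 20; u(12) = 11; u(13) = 8; u(14) = 19; u(15) = 4; u(16) = 0; u(17) = 4; u(18) = 4; u(19) = 8; u(20) = 12; u(21) = 20; u(22) = 9; u(23) = 6; u(24) = 15; u(25) = 21; u(26) = 13; u(27) = 11; u(28) = 1; u(29) = 12; u(30) = 13; u(31) = 2; u(32) = 15; u(33) = 17; u(34) = 9; u(35) = 3; u(36) = 12; u(37) = 15; u(38) = 4; u(39) = 19; u(40) = 0; u(41) = 19; u(42) = 19; u(43) = 15; u(44) = 11; u(45) = 3; u(46) = 14; u(47) = 17; u(48) = 8; u(49) = 2.
Since (u(48), u(49)) = (u(0), u(1)) = (8, 2) (two consecutive terms determine the rest), the sequence is periodic with period 48.
So u(3249) = u(0 + ((3249-0) mod 48)) = u(33) = 17.

17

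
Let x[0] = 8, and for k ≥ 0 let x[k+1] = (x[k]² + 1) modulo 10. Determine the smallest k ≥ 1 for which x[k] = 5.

Listing terms: x[0] = 8, x[1] = 5, x[2] = 6, x[3] = 7, x[4] = 0, x[5] = 1, x[6] = 2, x[7] = 5.
Since x[7] = x[1] = 5, the sequence is eventually periodic: after a pre-period of length 1 it cycles with period 6.
The value 5 first appears (with k ≥ 1) at x[1].

1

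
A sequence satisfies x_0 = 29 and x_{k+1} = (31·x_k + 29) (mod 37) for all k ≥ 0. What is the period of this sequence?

4

Computing terms: x_0 = 29,  x_1 = 3,  x_2 = 11,  x_3 = 0,  x_4 = 29.
The sequence repeats with period 4.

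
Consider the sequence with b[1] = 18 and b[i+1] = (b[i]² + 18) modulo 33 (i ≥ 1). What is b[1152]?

30

b[1] = 18; b[2] = 12; b[3] = 30; b[4] = 27; b[5] = 21; b[6] = 30.
Since b[6] = b[3] = 30, the sequence is eventually periodic: after a pre-period of length 2 it cycles with period 3.
For i ≥ 3, b[i] depends only on (i - 3) mod 3. (1152 - 3) mod 3 = 0, so b[1152] = b[3] = 30.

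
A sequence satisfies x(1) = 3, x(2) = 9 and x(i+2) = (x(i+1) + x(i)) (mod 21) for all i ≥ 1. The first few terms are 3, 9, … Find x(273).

3

x(1) = 3,  x(2) = 9,  x(3) = 12,  x(4) = 0,  x(5) = 12,  x(6) = 12,  x(7) = 3,  x(8) = 15,  x(9) = 18,  x(10) = 12,  x(11) = 9,  x(12) = 0,  x(13) = 9,  x(14) = 9,  x(15) = 18,  x(16) = 6,  x(17) = 3,  x(18) = 9.
Since (x(17), x(18)) = (x(1), x(2)) = (3, 9) (two consecutive terms determine the rest), the sequence is periodic with period 16.
So x(273) = x(1 + ((273-1) mod 16)) = x(1) = 3.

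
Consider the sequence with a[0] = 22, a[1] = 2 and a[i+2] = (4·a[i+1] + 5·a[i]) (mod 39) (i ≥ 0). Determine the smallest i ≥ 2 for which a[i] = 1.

2

Listing terms: a[0] = 22; a[1] = 2; a[2] = 1; a[3] = 14; a[4] = 22; a[5] = 2.
Since (a[4], a[5]) = (a[0], a[1]) = (22, 2) (two consecutive terms determine the rest), the sequence is periodic with period 4.
The value 1 first appears (with i ≥ 2) at a[2].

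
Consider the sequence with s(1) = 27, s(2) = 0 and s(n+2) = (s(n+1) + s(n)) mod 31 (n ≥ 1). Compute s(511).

27

We have s(1) = 27,  s(2) = 0,  s(3) = 27,  s(4) = 27,  s(5) = 23,  s(6) = 19,  s(7) = 11,  s(8) = 30,  s(9) = 10,  s(10) = 9,  s(11) = 19,  s(12) = 28,  s(13) = 16,  s(14) = 13,  s(15) = 29,  s(16) = 11,  s(17) = 9,  s(18) = 20,  s(19) = 29,  s(20) = 18,  s(21) = 16,  s(22) = 3,  s(23) = 19,  s(24) = 22,  s(25) = 10,  s(26) = 1,  s(27) = 11,  s(28) = 12,  s(29) = 23,  s(30) = 4,  s(31) = 27,  s(32) = 0.
Since (s(31), s(32)) = (s(1), s(2)) = (27, 0) (two consecutive terms determine the rest), the sequence is periodic with period 30.
So s(511) = s(1 + ((511-1) mod 30)) = s(1) = 27.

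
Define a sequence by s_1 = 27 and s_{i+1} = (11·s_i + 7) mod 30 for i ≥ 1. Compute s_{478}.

16

s_1 = 27,  s_2 = 4,  s_3 = 21,  s_4 = 28,  s_5 = 15,  s_6 = 22,  s_7 = 9,  s_8 = 16,  s_9 = 3,  s_{10} = 10,  s_{11} = 27.
Since s_{11} = s_1 = 27, the sequence is periodic with period 10.
(478 - 1) mod 10 = 7, so s_{478} = s_8 = 16.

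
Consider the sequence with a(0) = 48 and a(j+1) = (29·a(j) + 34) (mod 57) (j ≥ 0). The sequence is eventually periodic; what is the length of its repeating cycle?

18

We have a(0) = 48,  a(1) = 1,  a(2) = 6,  a(3) = 37,  a(4) = 24,  a(5) = 46,  a(6) = 0,  a(7) = 34,  a(8) = 51,  a(9) = 31,  a(10) = 21,  a(11) = 16,  a(12) = 42,  a(13) = 55,  a(14) = 33,  a(15) = 22,  a(16) = 45,  a(17) = 28,  a(18) = 48.
The sequence repeats with period 18.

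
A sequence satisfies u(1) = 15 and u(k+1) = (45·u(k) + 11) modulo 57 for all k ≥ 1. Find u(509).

We have u(1) = 15,  u(2) = 2,  u(3) = 44,  u(4) = 53,  u(5) = 2.
Since u(5) = u(2) = 2, the sequence is eventually periodic: after a pre-period of length 1 it cycles with period 3.
For k ≥ 2, u(k) depends only on (k - 2) mod 3. (509 - 2) mod 3 = 0, so u(509) = u(2) = 2.

2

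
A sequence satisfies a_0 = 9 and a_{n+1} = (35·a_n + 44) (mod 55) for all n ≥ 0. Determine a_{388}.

49

a_0 = 9,  a_1 = 29,  a_2 = 14,  a_3 = 39,  a_4 = 34,  a_5 = 24,  a_6 = 4,  a_7 = 19,  a_8 = 49,  a_9 = 54,  a_{10} = 9.
Since a_{10} = a_0 = 9, the sequence is periodic with period 10.
(388 - 0) mod 10 = 8, so a_{388} = a_8 = 49.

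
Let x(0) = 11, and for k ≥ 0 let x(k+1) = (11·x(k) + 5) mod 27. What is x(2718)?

We have x(0) = 11; x(1) = 18; x(2) = 14; x(3) = 24; x(4) = 26; x(5) = 21; x(6) = 20; x(7) = 9; x(8) = 23; x(9) = 15; x(10) = 8; x(11) = 12; x(12) = 2; x(13) = 0; x(14) = 5; x(15) = 6; x(16) = 17; x(17) = 3; x(18) = 11.
Since x(18) = x(0) = 11, the sequence is periodic with period 18.
(2718 - 0) mod 18 = 0, so x(2718) = x(0) = 11.

11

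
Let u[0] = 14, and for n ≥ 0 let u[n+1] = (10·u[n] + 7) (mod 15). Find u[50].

7

We have u[0] = 14, u[1] = 12, u[2] = 7, u[3] = 2, u[4] = 12.
Since u[4] = u[1] = 12, the sequence is eventually periodic: after a pre-period of length 1 it cycles with period 3.
For n ≥ 1, u[n] depends only on (n - 1) mod 3. (50 - 1) mod 3 = 1, so u[50] = u[2] = 7.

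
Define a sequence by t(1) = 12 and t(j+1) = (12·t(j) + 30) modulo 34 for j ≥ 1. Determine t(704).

24

Listing terms: t(1) = 12, t(2) = 4, t(3) = 10, t(4) = 14, t(5) = 28, t(6) = 26, t(7) = 2, t(8) = 20, t(9) = 32, t(10) = 6, t(11) = 0, t(12) = 30, t(13) = 16, t(14) = 18, t(15) = 8, t(16) = 24, t(17) = 12.
The sequence repeats with period 16.
So t(704) = t(1 + ((704-1) mod 16)) = t(16) = 24.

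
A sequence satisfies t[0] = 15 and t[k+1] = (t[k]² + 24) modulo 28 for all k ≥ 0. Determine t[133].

Listing terms: t[0] = 15, t[1] = 25, t[2] = 5, t[3] = 21, t[4] = 17, t[5] = 5.
Since t[5] = t[2] = 5, the sequence is eventually periodic: after a pre-period of length 2 it cycles with period 3.
For k ≥ 2, t[k] depends only on (k - 2) mod 3. (133 - 2) mod 3 = 2, so t[133] = t[4] = 17.

17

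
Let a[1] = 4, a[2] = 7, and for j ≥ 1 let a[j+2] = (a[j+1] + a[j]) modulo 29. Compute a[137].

28

We have a[1] = 4,  a[2] = 7,  a[3] = 11,  a[4] = 18,  a[5] = 0,  a[6] = 18,  a[7] = 18,  a[8] = 7,  a[9] = 25,  a[10] = 3,  a[11] = 28,  a[12] = 2,  a[13] = 1,  a[14] = 3,  a[15] = 4,  a[16] = 7.
The sequence repeats with period 14.
So a[137] = a[1 + ((137-1) mod 14)] = a[11] = 28.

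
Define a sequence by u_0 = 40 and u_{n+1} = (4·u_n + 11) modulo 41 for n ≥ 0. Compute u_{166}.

Listing terms: u_0 = 40,  u_1 = 7,  u_2 = 39,  u_3 = 3,  u_4 = 23,  u_5 = 21,  u_6 = 13,  u_7 = 22,  u_8 = 17,  u_9 = 38,  u_{10} = 40.
Since u_{10} = u_0 = 40, the sequence is periodic with period 10.
So u_{166} = u_{0 + ((166-0) mod 10)} = u_6 = 13.

13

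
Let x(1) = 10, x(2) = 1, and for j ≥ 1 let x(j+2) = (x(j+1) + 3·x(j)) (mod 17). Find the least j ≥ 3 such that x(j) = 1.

13

Computing terms: x(1) = 10,  x(2) = 1,  x(3) = 14,  x(4) = 0,  x(5) = 8,  x(6) = 8,  x(7) = 15,  x(8) = 5,  x(9) = 16,  x(10) = 14,  x(11) = 11,  x(12) = 2,  x(13) = 1,  x(14) = 7,  x(15) = 10,  x(16) = 14,  x(17) = 10,  x(18) = 1.
Since (x(17), x(18)) = (x(1), x(2)) = (10, 1) (two consecutive terms determine the rest), the sequence is periodic with period 16.
The value 1 first appears (with j ≥ 3) at x(13).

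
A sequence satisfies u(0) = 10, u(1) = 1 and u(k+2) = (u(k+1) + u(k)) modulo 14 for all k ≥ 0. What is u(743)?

9

We have u(0) = 10; u(1) = 1; u(2) = 11; u(3) = 12; u(4) = 9; u(5) = 7; u(6) = 2; u(7) = 9; u(8) = 11; u(9) = 6; u(10) = 3; u(11) = 9; u(12) = 12; u(13) = 7; u(14) = 5; u(15) = 12; u(16) = 3; u(17) = 1; u(18) = 4; u(19) = 5; u(20) = 9; u(21) = 0; u(22) = 9; u(23) = 9; u(24) = 4; u(25) = 13; u(26) = 3; u(27) = 2; u(28) = 5; u(29) = 7; u(30) = 12; u(31) = 5; u(32) = 3; u(33) = 8; u(34) = 11; u(35) = 5; u(36) = 2; u(37) = 7; u(38) = 9; u(39) = 2; u(40) = 11; u(41) = 13; u(42) = 10; u(43) = 9; u(44) = 5; u(45) = 0; u(46) = 5; u(47) = 5; u(48) = 10; u(49) = 1.
The sequence repeats with period 48.
(743 - 0) mod 48 = 23, so u(743) = u(23) = 9.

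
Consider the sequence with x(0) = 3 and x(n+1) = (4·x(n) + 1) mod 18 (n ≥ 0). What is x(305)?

5

x(0) = 3, x(1) = 13, x(2) = 17, x(3) = 15, x(4) = 7, x(5) = 11, x(6) = 9, x(7) = 1, x(8) = 5, x(9) = 3.
The sequence repeats with period 9.
(305 - 0) mod 9 = 8, so x(305) = x(8) = 5.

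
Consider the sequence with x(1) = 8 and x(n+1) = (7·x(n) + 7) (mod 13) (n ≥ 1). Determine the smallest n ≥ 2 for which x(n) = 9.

9

Listing terms: x(1) = 8, x(2) = 11, x(3) = 6, x(4) = 10, x(5) = 12, x(6) = 0, x(7) = 7, x(8) = 4, x(9) = 9, x(10) = 5, x(11) = 3, x(12) = 2, x(13) = 8.
Since x(13) = x(1) = 8, the sequence is periodic with period 12.
The value 9 first appears (with n ≥ 2) at x(9).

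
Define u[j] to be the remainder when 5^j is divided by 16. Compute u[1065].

Listing terms: u[1] = 5, u[2] = 9, u[3] = 13, u[4] = 1, u[5] = 5.
Since u[5] = u[1] = 5, the sequence is periodic with period 4.
(1065 - 1) mod 4 = 0, so u[1065] = u[1] = 5.

5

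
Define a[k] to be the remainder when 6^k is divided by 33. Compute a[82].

3

We have a[1] = 6, a[2] = 3, a[3] = 18, a[4] = 9, a[5] = 21, a[6] = 27, a[7] = 30, a[8] = 15, a[9] = 24, a[10] = 12, a[11] = 6.
The sequence repeats with period 10.
(82 - 1) mod 10 = 1, so a[82] = a[2] = 3.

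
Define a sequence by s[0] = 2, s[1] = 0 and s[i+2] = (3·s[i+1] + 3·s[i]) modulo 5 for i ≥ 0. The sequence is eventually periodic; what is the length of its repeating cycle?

4

s[0] = 2,  s[1] = 0,  s[2] = 1,  s[3] = 3,  s[4] = 2,  s[5] = 0.
The sequence repeats with period 4.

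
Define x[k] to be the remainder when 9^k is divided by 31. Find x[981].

We have x[0] = 1; x[1] = 9; x[2] = 19; x[3] = 16; x[4] = 20; x[5] = 25; x[6] = 8; x[7] = 10; x[8] = 28; x[9] = 4; x[10] = 5; x[11] = 14; x[12] = 2; x[13] = 18; x[14] = 7; x[15] = 1.
The sequence repeats with period 15.
So x[981] = x[0 + ((981-0) mod 15)] = x[6] = 8.

8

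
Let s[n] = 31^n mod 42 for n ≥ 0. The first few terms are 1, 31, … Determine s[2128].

Computing terms: s[0] = 1, s[1] = 31, s[2] = 37, s[3] = 13, s[4] = 25, s[5] = 19, s[6] = 1.
Since s[6] = s[0] = 1, the sequence is periodic with period 6.
So s[2128] = s[0 + ((2128-0) mod 6)] = s[4] = 25.

25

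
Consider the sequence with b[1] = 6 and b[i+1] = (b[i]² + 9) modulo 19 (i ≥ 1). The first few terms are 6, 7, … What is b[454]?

10

We have b[1] = 6,  b[2] = 7,  b[3] = 1,  b[4] = 10,  b[5] = 14,  b[6] = 15,  b[7] = 6.
The sequence repeats with period 6.
So b[454] = b[1 + ((454-1) mod 6)] = b[4] = 10.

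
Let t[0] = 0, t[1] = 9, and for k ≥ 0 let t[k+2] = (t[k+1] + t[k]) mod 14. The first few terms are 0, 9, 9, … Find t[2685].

4

Computing terms: t[0] = 0, t[1] = 9, t[2] = 9, t[3] = 4, t[4] = 13, t[5] = 3, t[6] = 2, t[7] = 5, t[8] = 7, t[9] = 12, t[10] = 5, t[11] = 3, t[12] = 8, t[13] = 11, t[14] = 5, t[15] = 2, t[16] = 7, t[17] = 9, t[18] = 2, t[19] = 11, t[20] = 13, t[21] = 10, t[22] = 9, t[23] = 5, t[24] = 0, t[25] = 5, t[26] = 5, t[27] = 10, t[28] = 1, t[29] = 11, t[30] = 12, t[31] = 9, t[32] = 7, t[33] = 2, t[34] = 9, t[35] = 11, t[36] = 6, t[37] = 3, t[38] = 9, t[39] = 12, t[40] = 7, t[41] = 5, t[42] = 12, t[43] = 3, t[44] = 1, t[45] = 4, t[46] = 5, t[47] = 9, t[48] = 0, t[49] = 9.
The sequence repeats with period 48.
(2685 - 0) mod 48 = 45, so t[2685] = t[45] = 4.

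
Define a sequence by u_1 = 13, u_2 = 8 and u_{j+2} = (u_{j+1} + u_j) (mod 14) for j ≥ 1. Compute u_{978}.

u_1 = 13, u_2 = 8, u_3 = 7, u_4 = 1, u_5 = 8, u_6 = 9, u_7 = 3, u_8 = 12, u_9 = 1, u_{10} = 13, u_{11} = 0, u_{12} = 13, u_{13} = 13, u_{14} = 12, u_{15} = 11, u_{16} = 9, u_{17} = 6, u_{18} = 1, u_{19} = 7, u_{20} = 8, u_{21} = 1, u_{22} = 9, u_{23} = 10, u_{24} = 5, u_{25} = 1, u_{26} = 6, u_{27} = 7, u_{28} = 13, u_{29} = 6, u_{30} = 5, u_{31} = 11, u_{32} = 2, u_{33} = 13, u_{34} = 1, u_{35} = 0, u_{36} = 1, u_{37} = 1, u_{38} = 2, u_{39} = 3, u_{40} = 5, u_{41} = 8, u_{42} = 13, u_{43} = 7, u_{44} = 6, u_{45} = 13, u_{46} = 5, u_{47} = 4, u_{48} = 9, u_{49} = 13, u_{50} = 8.
The sequence repeats with period 48.
(978 - 1) mod 48 = 17, so u_{978} = u_{18} = 1.

1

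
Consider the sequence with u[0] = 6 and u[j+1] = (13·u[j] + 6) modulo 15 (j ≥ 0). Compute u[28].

6

u[0] = 6,  u[1] = 9,  u[2] = 3,  u[3] = 0,  u[4] = 6.
Since u[4] = u[0] = 6, the sequence is periodic with period 4.
So u[28] = u[0 + ((28-0) mod 4)] = u[0] = 6.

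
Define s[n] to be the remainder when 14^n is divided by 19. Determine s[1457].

Listing terms: s[1] = 14, s[2] = 6, s[3] = 8, s[4] = 17, s[5] = 10, s[6] = 7, s[7] = 3, s[8] = 4, s[9] = 18, s[10] = 5, s[11] = 13, s[12] = 11, s[13] = 2, s[14] = 9, s[15] = 12, s[16] = 16, s[17] = 15, s[18] = 1, s[19] = 14.
The sequence repeats with period 18.
(1457 - 1) mod 18 = 16, so s[1457] = s[17] = 15.

15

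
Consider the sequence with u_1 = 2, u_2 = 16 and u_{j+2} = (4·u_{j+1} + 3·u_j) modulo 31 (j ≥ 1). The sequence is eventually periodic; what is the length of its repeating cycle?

u_1 = 2, u_2 = 16, u_3 = 8, u_4 = 18, u_5 = 3, u_6 = 4, u_7 = 25, u_8 = 19, u_9 = 27, u_{10} = 10, u_{11} = 28, u_{12} = 18, u_{13} = 1, u_{14} = 27, u_{15} = 18, u_{16} = 29, u_{17} = 15, u_{18} = 23, u_{19} = 13, u_{20} = 28, u_{21} = 27, u_{22} = 6, u_{23} = 12, u_{24} = 4, u_{25} = 21, u_{26} = 3, u_{27} = 13, u_{28} = 30, u_{29} = 4, u_{30} = 13, u_{31} = 2, u_{32} = 16.
The sequence repeats with period 30.

30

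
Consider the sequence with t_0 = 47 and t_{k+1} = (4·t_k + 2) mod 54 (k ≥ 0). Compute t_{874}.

46

We have t_0 = 47; t_1 = 28; t_2 = 6; t_3 = 26; t_4 = 52; t_5 = 48; t_6 = 32; t_7 = 22; t_8 = 36; t_9 = 38; t_{10} = 46; t_{11} = 24; t_{12} = 44; t_{13} = 16; t_{14} = 12; t_{15} = 50; t_{16} = 40; t_{17} = 0; t_{18} = 2; t_{19} = 10; t_{20} = 42; t_{21} = 8; t_{22} = 34; t_{23} = 30; t_{24} = 14; t_{25} = 4; t_{26} = 18; t_{27} = 20; t_{28} = 28.
Since t_{28} = t_1 = 28, the sequence is eventually periodic: after a pre-period of length 1 it cycles with period 27.
For k ≥ 1, t_k depends only on (k - 1) mod 27. (874 - 1) mod 27 = 9, so t_{874} = t_{10} = 46.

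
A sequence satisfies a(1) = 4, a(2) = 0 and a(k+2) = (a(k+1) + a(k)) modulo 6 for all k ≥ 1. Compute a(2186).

0

a(1) = 4,  a(2) = 0,  a(3) = 4,  a(4) = 4,  a(5) = 2,  a(6) = 0,  a(7) = 2,  a(8) = 2,  a(9) = 4,  a(10) = 0.
The sequence repeats with period 8.
(2186 - 1) mod 8 = 1, so a(2186) = a(2) = 0.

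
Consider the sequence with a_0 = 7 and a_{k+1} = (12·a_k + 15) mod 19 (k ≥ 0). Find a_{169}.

a_0 = 7,  a_1 = 4,  a_2 = 6,  a_3 = 11,  a_4 = 14,  a_5 = 12,  a_6 = 7.
The sequence repeats with period 6.
(169 - 0) mod 6 = 1, so a_{169} = a_1 = 4.

4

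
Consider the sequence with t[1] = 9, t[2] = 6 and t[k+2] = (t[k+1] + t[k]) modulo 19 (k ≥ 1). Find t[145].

Computing terms: t[1] = 9; t[2] = 6; t[3] = 15; t[4] = 2; t[5] = 17; t[6] = 0; t[7] = 17; t[8] = 17; t[9] = 15; t[10] = 13; t[11] = 9; t[12] = 3; t[13] = 12; t[14] = 15; t[15] = 8; t[16] = 4; t[17] = 12; t[18] = 16; t[19] = 9; t[20] = 6.
The sequence repeats with period 18.
So t[145] = t[1 + ((145-1) mod 18)] = t[1] = 9.

9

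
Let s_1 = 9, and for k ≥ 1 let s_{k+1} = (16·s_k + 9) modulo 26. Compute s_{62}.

Listing terms: s_1 = 9, s_2 = 23, s_3 = 13, s_4 = 9.
Since s_4 = s_1 = 9, the sequence is periodic with period 3.
So s_{62} = s_{1 + ((62-1) mod 3)} = s_2 = 23.

23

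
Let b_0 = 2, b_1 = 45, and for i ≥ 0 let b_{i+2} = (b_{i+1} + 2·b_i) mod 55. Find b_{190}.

24

b_0 = 2, b_1 = 45, b_2 = 49, b_3 = 29, b_4 = 17, b_5 = 20, b_6 = 54, b_7 = 39, b_8 = 37, b_9 = 5, b_{10} = 24, b_{11} = 34, b_{12} = 27, b_{13} = 40, b_{14} = 39, b_{15} = 9, b_{16} = 32, b_{17} = 50, b_{18} = 4, b_{19} = 49, b_{20} = 2, b_{21} = 45.
Since (b_{20}, b_{21}) = (b_0, b_1) = (2, 45) (two consecutive terms determine the rest), the sequence is periodic with period 20.
So b_{190} = b_{0 + ((190-0) mod 20)} = b_{10} = 24.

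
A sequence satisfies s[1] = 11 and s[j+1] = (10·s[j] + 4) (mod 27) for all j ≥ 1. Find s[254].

Listing terms: s[1] = 11; s[2] = 6; s[3] = 10; s[4] = 23; s[5] = 18; s[6] = 22; s[7] = 8; s[8] = 3; s[9] = 7; s[10] = 20; s[11] = 15; s[12] = 19; s[13] = 5; s[14] = 0; s[15] = 4; s[16] = 17; s[17] = 12; s[18] = 16; s[19] = 2; s[20] = 24; s[21] = 1; s[22] = 14; s[23] = 9; s[24] = 13; s[25] = 26; s[26] = 21; s[27] = 25; s[28] = 11.
The sequence repeats with period 27.
(254 - 1) mod 27 = 10, so s[254] = s[11] = 15.

15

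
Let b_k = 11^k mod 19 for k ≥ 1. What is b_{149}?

We have b_1 = 11,  b_2 = 7,  b_3 = 1,  b_4 = 11.
The sequence repeats with period 3.
(149 - 1) mod 3 = 1, so b_{149} = b_2 = 7.

7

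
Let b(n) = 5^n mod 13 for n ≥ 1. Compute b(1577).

5

We have b(1) = 5,  b(2) = 12,  b(3) = 8,  b(4) = 1,  b(5) = 5.
The sequence repeats with period 4.
(1577 - 1) mod 4 = 0, so b(1577) = b(1) = 5.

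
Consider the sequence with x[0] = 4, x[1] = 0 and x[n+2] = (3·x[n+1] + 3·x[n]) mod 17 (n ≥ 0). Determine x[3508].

We have x[0] = 4, x[1] = 0, x[2] = 12, x[3] = 2, x[4] = 8, x[5] = 13, x[6] = 12, x[7] = 7, x[8] = 6, x[9] = 5, x[10] = 16, x[11] = 12, x[12] = 16, x[13] = 16, x[14] = 11, x[15] = 13, x[16] = 4, x[17] = 0.
Since (x[16], x[17]) = (x[0], x[1]) = (4, 0) (two consecutive terms determine the rest), the sequence is periodic with period 16.
(3508 - 0) mod 16 = 4, so x[3508] = x[4] = 8.

8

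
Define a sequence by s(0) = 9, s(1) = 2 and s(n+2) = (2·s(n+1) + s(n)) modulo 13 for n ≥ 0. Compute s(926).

Computing terms: s(0) = 9,  s(1) = 2,  s(2) = 0,  s(3) = 2,  s(4) = 4,  s(5) = 10,  s(6) = 11,  s(7) = 6,  s(8) = 10,  s(9) = 0,  s(10) = 10,  s(11) = 7,  s(12) = 11,  s(13) = 3,  s(14) = 4,  s(15) = 11,  s(16) = 0,  s(17) = 11,  s(18) = 9,  s(19) = 3,  s(20) = 2,  s(21) = 7,  s(22) = 3,  s(23) = 0,  s(24) = 3,  s(25) = 6,  s(26) = 2,  s(27) = 10,  s(28) = 9,  s(29) = 2.
The sequence repeats with period 28.
So s(926) = s(0 + ((926-0) mod 28)) = s(2) = 0.

0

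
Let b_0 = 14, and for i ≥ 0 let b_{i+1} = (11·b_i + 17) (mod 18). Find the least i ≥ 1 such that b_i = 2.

4

Computing terms: b_0 = 14,  b_1 = 9,  b_2 = 8,  b_3 = 15,  b_4 = 2,  b_5 = 3,  b_6 = 14.
The sequence repeats with period 6.
The value 2 first appears (with i ≥ 1) at b_4.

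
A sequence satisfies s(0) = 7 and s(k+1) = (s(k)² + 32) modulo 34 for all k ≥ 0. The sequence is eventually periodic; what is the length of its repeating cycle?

s(0) = 7, s(1) = 13, s(2) = 31, s(3) = 7.
The sequence repeats with period 3.

3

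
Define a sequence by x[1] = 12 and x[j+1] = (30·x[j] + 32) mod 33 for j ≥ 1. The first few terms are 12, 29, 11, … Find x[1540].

Listing terms: x[1] = 12, x[2] = 29, x[3] = 11, x[4] = 32, x[5] = 2, x[6] = 26, x[7] = 20, x[8] = 5, x[9] = 17, x[10] = 14, x[11] = 23, x[12] = 29.
Since x[12] = x[2] = 29, the sequence is eventually periodic: after a pre-period of length 1 it cycles with period 10.
For j ≥ 2, x[j] depends only on (j - 2) mod 10. (1540 - 2) mod 10 = 8, so x[1540] = x[10] = 14.

14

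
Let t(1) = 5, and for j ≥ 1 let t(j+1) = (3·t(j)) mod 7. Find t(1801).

Computing terms: t(1) = 5; t(2) = 1; t(3) = 3; t(4) = 2; t(5) = 6; t(6) = 4; t(7) = 5.
The sequence repeats with period 6.
(1801 - 1) mod 6 = 0, so t(1801) = t(1) = 5.

5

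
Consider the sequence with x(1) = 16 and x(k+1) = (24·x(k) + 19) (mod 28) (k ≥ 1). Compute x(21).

3

Listing terms: x(1) = 16; x(2) = 11; x(3) = 3; x(4) = 7; x(5) = 19; x(6) = 27; x(7) = 23; x(8) = 11.
Since x(8) = x(2) = 11, the sequence is eventually periodic: after a pre-period of length 1 it cycles with period 6.
For k ≥ 2, x(k) depends only on (k - 2) mod 6. (21 - 2) mod 6 = 1, so x(21) = x(3) = 3.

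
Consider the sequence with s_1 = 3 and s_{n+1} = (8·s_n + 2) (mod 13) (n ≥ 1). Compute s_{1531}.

2

s_1 = 3; s_2 = 0; s_3 = 2; s_4 = 5; s_5 = 3.
Since s_5 = s_1 = 3, the sequence is periodic with period 4.
So s_{1531} = s_{1 + ((1531-1) mod 4)} = s_3 = 2.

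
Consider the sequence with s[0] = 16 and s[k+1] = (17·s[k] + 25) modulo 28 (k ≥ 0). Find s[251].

11

Listing terms: s[0] = 16,  s[1] = 17,  s[2] = 6,  s[3] = 15,  s[4] = 0,  s[5] = 25,  s[6] = 2,  s[7] = 3,  s[8] = 20,  s[9] = 1,  s[10] = 14,  s[11] = 11,  s[12] = 16.
Since s[12] = s[0] = 16, the sequence is periodic with period 12.
So s[251] = s[0 + ((251-0) mod 12)] = s[11] = 11.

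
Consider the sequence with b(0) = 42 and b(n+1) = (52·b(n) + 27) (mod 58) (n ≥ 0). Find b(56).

13

We have b(0) = 42, b(1) = 7, b(2) = 43, b(3) = 1, b(4) = 21, b(5) = 17, b(6) = 41, b(7) = 13, b(8) = 7.
Since b(8) = b(1) = 7, the sequence is eventually periodic: after a pre-period of length 1 it cycles with period 7.
For n ≥ 1, b(n) depends only on (n - 1) mod 7. (56 - 1) mod 7 = 6, so b(56) = b(7) = 13.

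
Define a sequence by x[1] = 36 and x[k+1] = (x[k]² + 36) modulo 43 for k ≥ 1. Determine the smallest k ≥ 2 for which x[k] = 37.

x[1] = 36,  x[2] = 42,  x[3] = 37,  x[4] = 29,  x[5] = 17,  x[6] = 24,  x[7] = 10,  x[8] = 7,  x[9] = 42.
Since x[9] = x[2] = 42, the sequence is eventually periodic: after a pre-period of length 1 it cycles with period 7.
The value 37 first appears (with k ≥ 2) at x[3].

3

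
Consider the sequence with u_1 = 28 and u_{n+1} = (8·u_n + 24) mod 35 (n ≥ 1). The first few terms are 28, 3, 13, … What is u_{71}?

u_1 = 28, u_2 = 3, u_3 = 13, u_4 = 23, u_5 = 33, u_6 = 8, u_7 = 18, u_8 = 28.
Since u_8 = u_1 = 28, the sequence is periodic with period 7.
(71 - 1) mod 7 = 0, so u_{71} = u_1 = 28.

28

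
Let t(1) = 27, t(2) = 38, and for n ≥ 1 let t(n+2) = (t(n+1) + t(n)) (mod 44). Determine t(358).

We have t(1) = 27; t(2) = 38; t(3) = 21; t(4) = 15; t(5) = 36; t(6) = 7; t(7) = 43; t(8) = 6; t(9) = 5; t(10) = 11; t(11) = 16; t(12) = 27; t(13) = 43; t(14) = 26; t(15) = 25; t(16) = 7; t(17) = 32; t(18) = 39; t(19) = 27; t(20) = 22; t(21) = 5; t(22) = 27; t(23) = 32; t(24) = 15; t(25) = 3; t(26) = 18; t(27) = 21; t(28) = 39; t(29) = 16; t(30) = 11; t(31) = 27; t(32) = 38.
The sequence repeats with period 30.
(358 - 1) mod 30 = 27, so t(358) = t(28) = 39.

39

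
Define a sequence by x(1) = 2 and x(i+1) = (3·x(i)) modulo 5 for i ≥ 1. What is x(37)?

Listing terms: x(1) = 2, x(2) = 1, x(3) = 3, x(4) = 4, x(5) = 2.
The sequence repeats with period 4.
So x(37) = x(1 + ((37-1) mod 4)) = x(1) = 2.

2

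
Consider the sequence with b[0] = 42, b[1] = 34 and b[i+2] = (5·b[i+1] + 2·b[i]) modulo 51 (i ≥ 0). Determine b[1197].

Listing terms: b[0] = 42, b[1] = 34, b[2] = 50, b[3] = 12, b[4] = 7, b[5] = 8, b[6] = 3, b[7] = 31, b[8] = 8, b[9] = 0, b[10] = 16, b[11] = 29, b[12] = 24, b[13] = 25, b[14] = 20, b[15] = 48, b[16] = 25, b[17] = 17, b[18] = 33, b[19] = 46, b[20] = 41, b[21] = 42, b[22] = 37, b[23] = 14, b[24] = 42, b[25] = 34.
Since (b[24], b[25]) = (b[0], b[1]) = (42, 34) (two consecutive terms determine the rest), the sequence is periodic with period 24.
So b[1197] = b[0 + ((1197-0) mod 24)] = b[21] = 42.

42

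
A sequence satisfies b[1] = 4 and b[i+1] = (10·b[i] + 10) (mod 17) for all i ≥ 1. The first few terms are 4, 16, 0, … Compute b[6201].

Computing terms: b[1] = 4; b[2] = 16; b[3] = 0; b[4] = 10; b[5] = 8; b[6] = 5; b[7] = 9; b[8] = 15; b[9] = 7; b[10] = 12; b[11] = 11; b[12] = 1; b[13] = 3; b[14] = 6; b[15] = 2; b[16] = 13; b[17] = 4.
Since b[17] = b[1] = 4, the sequence is periodic with period 16.
So b[6201] = b[1 + ((6201-1) mod 16)] = b[9] = 7.

7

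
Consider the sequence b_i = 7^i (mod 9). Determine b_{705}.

Computing terms: b_1 = 7,  b_2 = 4,  b_3 = 1,  b_4 = 7.
The sequence repeats with period 3.
(705 - 1) mod 3 = 2, so b_{705} = b_3 = 1.

1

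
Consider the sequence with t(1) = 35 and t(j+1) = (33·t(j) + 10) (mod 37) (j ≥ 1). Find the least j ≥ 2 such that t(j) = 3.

t(1) = 35,  t(2) = 18,  t(3) = 12,  t(4) = 36,  t(5) = 14,  t(6) = 28,  t(7) = 9,  t(8) = 11,  t(9) = 3,  t(10) = 35.
The sequence repeats with period 9.
The value 3 first appears (with j ≥ 2) at t(9).

9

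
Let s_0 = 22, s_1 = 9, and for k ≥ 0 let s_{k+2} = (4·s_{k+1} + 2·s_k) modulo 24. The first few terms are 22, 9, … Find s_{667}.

0

We have s_0 = 22,  s_1 = 9,  s_2 = 8,  s_3 = 2,  s_4 = 0,  s_5 = 4,  s_6 = 16,  s_7 = 0,  s_8 = 8,  s_9 = 8,  s_{10} = 0,  s_{11} = 16,  s_{12} = 16,  s_{13} = 0.
Since (s_{12}, s_{13}) = (s_6, s_7) = (16, 0) (two consecutive terms determine the rest), the sequence is eventually periodic: after a pre-period of length 6 it cycles with period 6.
For k ≥ 6, s_k depends only on (k - 6) mod 6. (667 - 6) mod 6 = 1, so s_{667} = s_7 = 0.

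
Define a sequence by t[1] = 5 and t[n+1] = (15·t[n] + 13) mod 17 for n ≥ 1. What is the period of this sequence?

8

Computing terms: t[1] = 5; t[2] = 3; t[3] = 7; t[4] = 16; t[5] = 15; t[6] = 0; t[7] = 13; t[8] = 4; t[9] = 5.
The sequence repeats with period 8.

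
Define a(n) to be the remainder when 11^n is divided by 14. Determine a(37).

11

Listing terms: a(1) = 11,  a(2) = 9,  a(3) = 1,  a(4) = 11.
The sequence repeats with period 3.
So a(37) = a(1 + ((37-1) mod 3)) = a(1) = 11.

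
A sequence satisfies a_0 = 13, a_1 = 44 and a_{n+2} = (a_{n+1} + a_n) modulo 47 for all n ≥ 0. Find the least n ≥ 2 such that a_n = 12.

8

Listing terms: a_0 = 13,  a_1 = 44,  a_2 = 10,  a_3 = 7,  a_4 = 17,  a_5 = 24,  a_6 = 41,  a_7 = 18,  a_8 = 12,  a_9 = 30,  a_{10} = 42,  a_{11} = 25,  a_{12} = 20,  a_{13} = 45,  a_{14} = 18,  a_{15} = 16,  a_{16} = 34,  a_{17} = 3,  a_{18} = 37,  a_{19} = 40,  a_{20} = 30,  a_{21} = 23,  a_{22} = 6,  a_{23} = 29,  a_{24} = 35,  a_{25} = 17,  a_{26} = 5,  a_{27} = 22,  a_{28} = 27,  a_{29} = 2,  a_{30} = 29,  a_{31} = 31,  a_{32} = 13,  a_{33} = 44.
Since (a_{32}, a_{33}) = (a_0, a_1) = (13, 44) (two consecutive terms determine the rest), the sequence is periodic with period 32.
The value 12 first appears (with n ≥ 2) at a_8.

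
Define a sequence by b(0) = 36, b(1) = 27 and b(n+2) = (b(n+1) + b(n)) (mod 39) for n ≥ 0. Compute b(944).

Listing terms: b(0) = 36, b(1) = 27, b(2) = 24, b(3) = 12, b(4) = 36, b(5) = 9, b(6) = 6, b(7) = 15, b(8) = 21, b(9) = 36, b(10) = 18, b(11) = 15, b(12) = 33, b(13) = 9, b(14) = 3, b(15) = 12, b(16) = 15, b(17) = 27, b(18) = 3, b(19) = 30, b(20) = 33, b(21) = 24, b(22) = 18, b(23) = 3, b(24) = 21, b(25) = 24, b(26) = 6, b(27) = 30, b(28) = 36, b(29) = 27.
Since (b(28), b(29)) = (b(0), b(1)) = (36, 27) (two consecutive terms determine the rest), the sequence is periodic with period 28.
So b(944) = b(0 + ((944-0) mod 28)) = b(20) = 33.

33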